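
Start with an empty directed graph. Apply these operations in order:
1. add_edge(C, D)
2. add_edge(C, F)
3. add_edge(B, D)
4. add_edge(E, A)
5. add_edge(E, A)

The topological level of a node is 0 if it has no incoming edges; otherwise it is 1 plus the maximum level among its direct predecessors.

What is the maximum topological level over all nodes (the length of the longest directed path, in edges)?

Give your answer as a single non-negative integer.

Answer: 1

Derivation:
Op 1: add_edge(C, D). Edges now: 1
Op 2: add_edge(C, F). Edges now: 2
Op 3: add_edge(B, D). Edges now: 3
Op 4: add_edge(E, A). Edges now: 4
Op 5: add_edge(E, A) (duplicate, no change). Edges now: 4
Compute levels (Kahn BFS):
  sources (in-degree 0): B, C, E
  process B: level=0
    B->D: in-degree(D)=1, level(D)>=1
  process C: level=0
    C->D: in-degree(D)=0, level(D)=1, enqueue
    C->F: in-degree(F)=0, level(F)=1, enqueue
  process E: level=0
    E->A: in-degree(A)=0, level(A)=1, enqueue
  process D: level=1
  process F: level=1
  process A: level=1
All levels: A:1, B:0, C:0, D:1, E:0, F:1
max level = 1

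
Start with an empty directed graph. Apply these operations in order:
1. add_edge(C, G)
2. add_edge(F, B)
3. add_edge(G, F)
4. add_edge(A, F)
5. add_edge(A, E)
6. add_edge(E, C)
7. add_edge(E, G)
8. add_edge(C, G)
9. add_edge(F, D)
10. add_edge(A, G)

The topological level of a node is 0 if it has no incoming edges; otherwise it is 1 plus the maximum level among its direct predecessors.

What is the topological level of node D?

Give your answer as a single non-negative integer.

Op 1: add_edge(C, G). Edges now: 1
Op 2: add_edge(F, B). Edges now: 2
Op 3: add_edge(G, F). Edges now: 3
Op 4: add_edge(A, F). Edges now: 4
Op 5: add_edge(A, E). Edges now: 5
Op 6: add_edge(E, C). Edges now: 6
Op 7: add_edge(E, G). Edges now: 7
Op 8: add_edge(C, G) (duplicate, no change). Edges now: 7
Op 9: add_edge(F, D). Edges now: 8
Op 10: add_edge(A, G). Edges now: 9
Compute levels (Kahn BFS):
  sources (in-degree 0): A
  process A: level=0
    A->E: in-degree(E)=0, level(E)=1, enqueue
    A->F: in-degree(F)=1, level(F)>=1
    A->G: in-degree(G)=2, level(G)>=1
  process E: level=1
    E->C: in-degree(C)=0, level(C)=2, enqueue
    E->G: in-degree(G)=1, level(G)>=2
  process C: level=2
    C->G: in-degree(G)=0, level(G)=3, enqueue
  process G: level=3
    G->F: in-degree(F)=0, level(F)=4, enqueue
  process F: level=4
    F->B: in-degree(B)=0, level(B)=5, enqueue
    F->D: in-degree(D)=0, level(D)=5, enqueue
  process B: level=5
  process D: level=5
All levels: A:0, B:5, C:2, D:5, E:1, F:4, G:3
level(D) = 5

Answer: 5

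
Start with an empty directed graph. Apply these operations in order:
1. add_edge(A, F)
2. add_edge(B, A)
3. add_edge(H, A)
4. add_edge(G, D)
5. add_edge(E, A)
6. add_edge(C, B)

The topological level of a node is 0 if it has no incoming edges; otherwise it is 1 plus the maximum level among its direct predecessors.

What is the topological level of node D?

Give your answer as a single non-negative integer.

Answer: 1

Derivation:
Op 1: add_edge(A, F). Edges now: 1
Op 2: add_edge(B, A). Edges now: 2
Op 3: add_edge(H, A). Edges now: 3
Op 4: add_edge(G, D). Edges now: 4
Op 5: add_edge(E, A). Edges now: 5
Op 6: add_edge(C, B). Edges now: 6
Compute levels (Kahn BFS):
  sources (in-degree 0): C, E, G, H
  process C: level=0
    C->B: in-degree(B)=0, level(B)=1, enqueue
  process E: level=0
    E->A: in-degree(A)=2, level(A)>=1
  process G: level=0
    G->D: in-degree(D)=0, level(D)=1, enqueue
  process H: level=0
    H->A: in-degree(A)=1, level(A)>=1
  process B: level=1
    B->A: in-degree(A)=0, level(A)=2, enqueue
  process D: level=1
  process A: level=2
    A->F: in-degree(F)=0, level(F)=3, enqueue
  process F: level=3
All levels: A:2, B:1, C:0, D:1, E:0, F:3, G:0, H:0
level(D) = 1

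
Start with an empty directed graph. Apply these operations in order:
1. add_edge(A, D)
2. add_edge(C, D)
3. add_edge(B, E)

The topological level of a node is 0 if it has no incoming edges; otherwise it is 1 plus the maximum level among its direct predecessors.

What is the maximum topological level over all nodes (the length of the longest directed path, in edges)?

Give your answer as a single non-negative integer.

Answer: 1

Derivation:
Op 1: add_edge(A, D). Edges now: 1
Op 2: add_edge(C, D). Edges now: 2
Op 3: add_edge(B, E). Edges now: 3
Compute levels (Kahn BFS):
  sources (in-degree 0): A, B, C
  process A: level=0
    A->D: in-degree(D)=1, level(D)>=1
  process B: level=0
    B->E: in-degree(E)=0, level(E)=1, enqueue
  process C: level=0
    C->D: in-degree(D)=0, level(D)=1, enqueue
  process E: level=1
  process D: level=1
All levels: A:0, B:0, C:0, D:1, E:1
max level = 1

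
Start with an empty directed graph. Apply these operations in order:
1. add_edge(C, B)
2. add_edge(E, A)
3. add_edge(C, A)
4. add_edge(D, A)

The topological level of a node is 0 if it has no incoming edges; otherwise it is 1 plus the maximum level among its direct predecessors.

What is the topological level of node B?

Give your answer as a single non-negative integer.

Answer: 1

Derivation:
Op 1: add_edge(C, B). Edges now: 1
Op 2: add_edge(E, A). Edges now: 2
Op 3: add_edge(C, A). Edges now: 3
Op 4: add_edge(D, A). Edges now: 4
Compute levels (Kahn BFS):
  sources (in-degree 0): C, D, E
  process C: level=0
    C->A: in-degree(A)=2, level(A)>=1
    C->B: in-degree(B)=0, level(B)=1, enqueue
  process D: level=0
    D->A: in-degree(A)=1, level(A)>=1
  process E: level=0
    E->A: in-degree(A)=0, level(A)=1, enqueue
  process B: level=1
  process A: level=1
All levels: A:1, B:1, C:0, D:0, E:0
level(B) = 1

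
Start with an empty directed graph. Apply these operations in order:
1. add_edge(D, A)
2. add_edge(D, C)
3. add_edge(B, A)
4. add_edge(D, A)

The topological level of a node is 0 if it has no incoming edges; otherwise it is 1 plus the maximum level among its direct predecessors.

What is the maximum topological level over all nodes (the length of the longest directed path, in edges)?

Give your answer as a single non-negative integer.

Answer: 1

Derivation:
Op 1: add_edge(D, A). Edges now: 1
Op 2: add_edge(D, C). Edges now: 2
Op 3: add_edge(B, A). Edges now: 3
Op 4: add_edge(D, A) (duplicate, no change). Edges now: 3
Compute levels (Kahn BFS):
  sources (in-degree 0): B, D
  process B: level=0
    B->A: in-degree(A)=1, level(A)>=1
  process D: level=0
    D->A: in-degree(A)=0, level(A)=1, enqueue
    D->C: in-degree(C)=0, level(C)=1, enqueue
  process A: level=1
  process C: level=1
All levels: A:1, B:0, C:1, D:0
max level = 1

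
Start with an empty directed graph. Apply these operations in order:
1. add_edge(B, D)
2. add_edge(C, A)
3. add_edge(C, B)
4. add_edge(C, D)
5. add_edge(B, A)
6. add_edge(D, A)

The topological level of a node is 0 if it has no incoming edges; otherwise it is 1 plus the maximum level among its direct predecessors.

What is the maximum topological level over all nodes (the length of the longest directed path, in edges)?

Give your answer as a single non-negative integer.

Op 1: add_edge(B, D). Edges now: 1
Op 2: add_edge(C, A). Edges now: 2
Op 3: add_edge(C, B). Edges now: 3
Op 4: add_edge(C, D). Edges now: 4
Op 5: add_edge(B, A). Edges now: 5
Op 6: add_edge(D, A). Edges now: 6
Compute levels (Kahn BFS):
  sources (in-degree 0): C
  process C: level=0
    C->A: in-degree(A)=2, level(A)>=1
    C->B: in-degree(B)=0, level(B)=1, enqueue
    C->D: in-degree(D)=1, level(D)>=1
  process B: level=1
    B->A: in-degree(A)=1, level(A)>=2
    B->D: in-degree(D)=0, level(D)=2, enqueue
  process D: level=2
    D->A: in-degree(A)=0, level(A)=3, enqueue
  process A: level=3
All levels: A:3, B:1, C:0, D:2
max level = 3

Answer: 3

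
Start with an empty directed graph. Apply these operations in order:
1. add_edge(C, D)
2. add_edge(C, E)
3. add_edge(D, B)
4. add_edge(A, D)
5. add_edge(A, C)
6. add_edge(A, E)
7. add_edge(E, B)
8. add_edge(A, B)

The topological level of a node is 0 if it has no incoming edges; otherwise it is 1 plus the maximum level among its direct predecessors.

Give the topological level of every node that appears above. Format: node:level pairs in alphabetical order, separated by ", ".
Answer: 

Answer: A:0, B:3, C:1, D:2, E:2

Derivation:
Op 1: add_edge(C, D). Edges now: 1
Op 2: add_edge(C, E). Edges now: 2
Op 3: add_edge(D, B). Edges now: 3
Op 4: add_edge(A, D). Edges now: 4
Op 5: add_edge(A, C). Edges now: 5
Op 6: add_edge(A, E). Edges now: 6
Op 7: add_edge(E, B). Edges now: 7
Op 8: add_edge(A, B). Edges now: 8
Compute levels (Kahn BFS):
  sources (in-degree 0): A
  process A: level=0
    A->B: in-degree(B)=2, level(B)>=1
    A->C: in-degree(C)=0, level(C)=1, enqueue
    A->D: in-degree(D)=1, level(D)>=1
    A->E: in-degree(E)=1, level(E)>=1
  process C: level=1
    C->D: in-degree(D)=0, level(D)=2, enqueue
    C->E: in-degree(E)=0, level(E)=2, enqueue
  process D: level=2
    D->B: in-degree(B)=1, level(B)>=3
  process E: level=2
    E->B: in-degree(B)=0, level(B)=3, enqueue
  process B: level=3
All levels: A:0, B:3, C:1, D:2, E:2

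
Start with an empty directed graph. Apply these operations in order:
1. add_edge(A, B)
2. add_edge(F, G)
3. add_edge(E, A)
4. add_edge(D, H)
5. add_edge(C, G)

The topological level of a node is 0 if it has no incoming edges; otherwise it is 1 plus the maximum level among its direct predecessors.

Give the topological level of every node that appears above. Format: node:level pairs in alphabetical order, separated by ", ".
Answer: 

Op 1: add_edge(A, B). Edges now: 1
Op 2: add_edge(F, G). Edges now: 2
Op 3: add_edge(E, A). Edges now: 3
Op 4: add_edge(D, H). Edges now: 4
Op 5: add_edge(C, G). Edges now: 5
Compute levels (Kahn BFS):
  sources (in-degree 0): C, D, E, F
  process C: level=0
    C->G: in-degree(G)=1, level(G)>=1
  process D: level=0
    D->H: in-degree(H)=0, level(H)=1, enqueue
  process E: level=0
    E->A: in-degree(A)=0, level(A)=1, enqueue
  process F: level=0
    F->G: in-degree(G)=0, level(G)=1, enqueue
  process H: level=1
  process A: level=1
    A->B: in-degree(B)=0, level(B)=2, enqueue
  process G: level=1
  process B: level=2
All levels: A:1, B:2, C:0, D:0, E:0, F:0, G:1, H:1

Answer: A:1, B:2, C:0, D:0, E:0, F:0, G:1, H:1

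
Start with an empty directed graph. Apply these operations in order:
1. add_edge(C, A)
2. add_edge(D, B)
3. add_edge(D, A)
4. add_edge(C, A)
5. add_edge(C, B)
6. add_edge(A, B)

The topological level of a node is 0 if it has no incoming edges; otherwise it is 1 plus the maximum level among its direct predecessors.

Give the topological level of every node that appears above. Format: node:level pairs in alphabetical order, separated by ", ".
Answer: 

Op 1: add_edge(C, A). Edges now: 1
Op 2: add_edge(D, B). Edges now: 2
Op 3: add_edge(D, A). Edges now: 3
Op 4: add_edge(C, A) (duplicate, no change). Edges now: 3
Op 5: add_edge(C, B). Edges now: 4
Op 6: add_edge(A, B). Edges now: 5
Compute levels (Kahn BFS):
  sources (in-degree 0): C, D
  process C: level=0
    C->A: in-degree(A)=1, level(A)>=1
    C->B: in-degree(B)=2, level(B)>=1
  process D: level=0
    D->A: in-degree(A)=0, level(A)=1, enqueue
    D->B: in-degree(B)=1, level(B)>=1
  process A: level=1
    A->B: in-degree(B)=0, level(B)=2, enqueue
  process B: level=2
All levels: A:1, B:2, C:0, D:0

Answer: A:1, B:2, C:0, D:0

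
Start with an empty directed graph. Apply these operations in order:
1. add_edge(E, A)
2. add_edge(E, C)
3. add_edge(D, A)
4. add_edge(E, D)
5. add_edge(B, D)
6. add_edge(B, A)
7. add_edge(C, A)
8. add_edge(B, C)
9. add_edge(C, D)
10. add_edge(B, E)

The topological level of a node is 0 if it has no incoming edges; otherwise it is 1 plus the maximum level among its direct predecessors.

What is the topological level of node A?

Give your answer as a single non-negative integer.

Op 1: add_edge(E, A). Edges now: 1
Op 2: add_edge(E, C). Edges now: 2
Op 3: add_edge(D, A). Edges now: 3
Op 4: add_edge(E, D). Edges now: 4
Op 5: add_edge(B, D). Edges now: 5
Op 6: add_edge(B, A). Edges now: 6
Op 7: add_edge(C, A). Edges now: 7
Op 8: add_edge(B, C). Edges now: 8
Op 9: add_edge(C, D). Edges now: 9
Op 10: add_edge(B, E). Edges now: 10
Compute levels (Kahn BFS):
  sources (in-degree 0): B
  process B: level=0
    B->A: in-degree(A)=3, level(A)>=1
    B->C: in-degree(C)=1, level(C)>=1
    B->D: in-degree(D)=2, level(D)>=1
    B->E: in-degree(E)=0, level(E)=1, enqueue
  process E: level=1
    E->A: in-degree(A)=2, level(A)>=2
    E->C: in-degree(C)=0, level(C)=2, enqueue
    E->D: in-degree(D)=1, level(D)>=2
  process C: level=2
    C->A: in-degree(A)=1, level(A)>=3
    C->D: in-degree(D)=0, level(D)=3, enqueue
  process D: level=3
    D->A: in-degree(A)=0, level(A)=4, enqueue
  process A: level=4
All levels: A:4, B:0, C:2, D:3, E:1
level(A) = 4

Answer: 4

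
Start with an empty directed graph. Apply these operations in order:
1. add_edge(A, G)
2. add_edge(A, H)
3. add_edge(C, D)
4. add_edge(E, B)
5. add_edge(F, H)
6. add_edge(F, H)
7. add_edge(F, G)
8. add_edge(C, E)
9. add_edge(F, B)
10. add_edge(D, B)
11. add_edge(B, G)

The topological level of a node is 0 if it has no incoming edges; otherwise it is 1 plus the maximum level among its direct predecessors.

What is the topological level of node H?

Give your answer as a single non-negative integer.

Op 1: add_edge(A, G). Edges now: 1
Op 2: add_edge(A, H). Edges now: 2
Op 3: add_edge(C, D). Edges now: 3
Op 4: add_edge(E, B). Edges now: 4
Op 5: add_edge(F, H). Edges now: 5
Op 6: add_edge(F, H) (duplicate, no change). Edges now: 5
Op 7: add_edge(F, G). Edges now: 6
Op 8: add_edge(C, E). Edges now: 7
Op 9: add_edge(F, B). Edges now: 8
Op 10: add_edge(D, B). Edges now: 9
Op 11: add_edge(B, G). Edges now: 10
Compute levels (Kahn BFS):
  sources (in-degree 0): A, C, F
  process A: level=0
    A->G: in-degree(G)=2, level(G)>=1
    A->H: in-degree(H)=1, level(H)>=1
  process C: level=0
    C->D: in-degree(D)=0, level(D)=1, enqueue
    C->E: in-degree(E)=0, level(E)=1, enqueue
  process F: level=0
    F->B: in-degree(B)=2, level(B)>=1
    F->G: in-degree(G)=1, level(G)>=1
    F->H: in-degree(H)=0, level(H)=1, enqueue
  process D: level=1
    D->B: in-degree(B)=1, level(B)>=2
  process E: level=1
    E->B: in-degree(B)=0, level(B)=2, enqueue
  process H: level=1
  process B: level=2
    B->G: in-degree(G)=0, level(G)=3, enqueue
  process G: level=3
All levels: A:0, B:2, C:0, D:1, E:1, F:0, G:3, H:1
level(H) = 1

Answer: 1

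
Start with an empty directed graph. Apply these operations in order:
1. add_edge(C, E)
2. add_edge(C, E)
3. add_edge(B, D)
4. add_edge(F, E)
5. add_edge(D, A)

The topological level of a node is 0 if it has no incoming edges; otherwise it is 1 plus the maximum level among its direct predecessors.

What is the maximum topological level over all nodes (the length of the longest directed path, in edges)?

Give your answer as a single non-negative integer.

Op 1: add_edge(C, E). Edges now: 1
Op 2: add_edge(C, E) (duplicate, no change). Edges now: 1
Op 3: add_edge(B, D). Edges now: 2
Op 4: add_edge(F, E). Edges now: 3
Op 5: add_edge(D, A). Edges now: 4
Compute levels (Kahn BFS):
  sources (in-degree 0): B, C, F
  process B: level=0
    B->D: in-degree(D)=0, level(D)=1, enqueue
  process C: level=0
    C->E: in-degree(E)=1, level(E)>=1
  process F: level=0
    F->E: in-degree(E)=0, level(E)=1, enqueue
  process D: level=1
    D->A: in-degree(A)=0, level(A)=2, enqueue
  process E: level=1
  process A: level=2
All levels: A:2, B:0, C:0, D:1, E:1, F:0
max level = 2

Answer: 2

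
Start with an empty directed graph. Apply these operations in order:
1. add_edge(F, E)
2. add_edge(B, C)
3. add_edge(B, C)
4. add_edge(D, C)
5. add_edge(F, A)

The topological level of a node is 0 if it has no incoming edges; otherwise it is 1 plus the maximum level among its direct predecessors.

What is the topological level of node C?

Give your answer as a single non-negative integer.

Answer: 1

Derivation:
Op 1: add_edge(F, E). Edges now: 1
Op 2: add_edge(B, C). Edges now: 2
Op 3: add_edge(B, C) (duplicate, no change). Edges now: 2
Op 4: add_edge(D, C). Edges now: 3
Op 5: add_edge(F, A). Edges now: 4
Compute levels (Kahn BFS):
  sources (in-degree 0): B, D, F
  process B: level=0
    B->C: in-degree(C)=1, level(C)>=1
  process D: level=0
    D->C: in-degree(C)=0, level(C)=1, enqueue
  process F: level=0
    F->A: in-degree(A)=0, level(A)=1, enqueue
    F->E: in-degree(E)=0, level(E)=1, enqueue
  process C: level=1
  process A: level=1
  process E: level=1
All levels: A:1, B:0, C:1, D:0, E:1, F:0
level(C) = 1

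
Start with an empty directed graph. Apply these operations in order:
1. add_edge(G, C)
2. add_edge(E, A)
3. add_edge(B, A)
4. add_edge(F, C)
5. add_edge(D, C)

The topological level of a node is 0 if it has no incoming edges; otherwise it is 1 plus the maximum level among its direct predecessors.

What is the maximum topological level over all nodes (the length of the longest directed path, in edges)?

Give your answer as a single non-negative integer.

Op 1: add_edge(G, C). Edges now: 1
Op 2: add_edge(E, A). Edges now: 2
Op 3: add_edge(B, A). Edges now: 3
Op 4: add_edge(F, C). Edges now: 4
Op 5: add_edge(D, C). Edges now: 5
Compute levels (Kahn BFS):
  sources (in-degree 0): B, D, E, F, G
  process B: level=0
    B->A: in-degree(A)=1, level(A)>=1
  process D: level=0
    D->C: in-degree(C)=2, level(C)>=1
  process E: level=0
    E->A: in-degree(A)=0, level(A)=1, enqueue
  process F: level=0
    F->C: in-degree(C)=1, level(C)>=1
  process G: level=0
    G->C: in-degree(C)=0, level(C)=1, enqueue
  process A: level=1
  process C: level=1
All levels: A:1, B:0, C:1, D:0, E:0, F:0, G:0
max level = 1

Answer: 1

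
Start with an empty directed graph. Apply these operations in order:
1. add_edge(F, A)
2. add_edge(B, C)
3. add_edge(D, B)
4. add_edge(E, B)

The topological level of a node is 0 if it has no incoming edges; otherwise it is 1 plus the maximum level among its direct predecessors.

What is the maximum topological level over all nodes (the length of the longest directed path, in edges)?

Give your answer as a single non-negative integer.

Op 1: add_edge(F, A). Edges now: 1
Op 2: add_edge(B, C). Edges now: 2
Op 3: add_edge(D, B). Edges now: 3
Op 4: add_edge(E, B). Edges now: 4
Compute levels (Kahn BFS):
  sources (in-degree 0): D, E, F
  process D: level=0
    D->B: in-degree(B)=1, level(B)>=1
  process E: level=0
    E->B: in-degree(B)=0, level(B)=1, enqueue
  process F: level=0
    F->A: in-degree(A)=0, level(A)=1, enqueue
  process B: level=1
    B->C: in-degree(C)=0, level(C)=2, enqueue
  process A: level=1
  process C: level=2
All levels: A:1, B:1, C:2, D:0, E:0, F:0
max level = 2

Answer: 2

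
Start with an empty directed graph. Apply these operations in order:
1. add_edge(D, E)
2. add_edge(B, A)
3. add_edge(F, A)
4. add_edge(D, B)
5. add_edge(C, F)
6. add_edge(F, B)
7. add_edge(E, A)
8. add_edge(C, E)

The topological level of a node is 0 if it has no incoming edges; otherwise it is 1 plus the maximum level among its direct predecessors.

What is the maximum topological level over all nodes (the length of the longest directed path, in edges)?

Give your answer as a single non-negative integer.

Op 1: add_edge(D, E). Edges now: 1
Op 2: add_edge(B, A). Edges now: 2
Op 3: add_edge(F, A). Edges now: 3
Op 4: add_edge(D, B). Edges now: 4
Op 5: add_edge(C, F). Edges now: 5
Op 6: add_edge(F, B). Edges now: 6
Op 7: add_edge(E, A). Edges now: 7
Op 8: add_edge(C, E). Edges now: 8
Compute levels (Kahn BFS):
  sources (in-degree 0): C, D
  process C: level=0
    C->E: in-degree(E)=1, level(E)>=1
    C->F: in-degree(F)=0, level(F)=1, enqueue
  process D: level=0
    D->B: in-degree(B)=1, level(B)>=1
    D->E: in-degree(E)=0, level(E)=1, enqueue
  process F: level=1
    F->A: in-degree(A)=2, level(A)>=2
    F->B: in-degree(B)=0, level(B)=2, enqueue
  process E: level=1
    E->A: in-degree(A)=1, level(A)>=2
  process B: level=2
    B->A: in-degree(A)=0, level(A)=3, enqueue
  process A: level=3
All levels: A:3, B:2, C:0, D:0, E:1, F:1
max level = 3

Answer: 3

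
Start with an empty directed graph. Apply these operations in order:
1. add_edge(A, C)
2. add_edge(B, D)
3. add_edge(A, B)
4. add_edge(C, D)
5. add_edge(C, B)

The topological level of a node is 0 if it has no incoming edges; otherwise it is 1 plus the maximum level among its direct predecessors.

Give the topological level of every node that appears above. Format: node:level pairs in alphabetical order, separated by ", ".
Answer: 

Answer: A:0, B:2, C:1, D:3

Derivation:
Op 1: add_edge(A, C). Edges now: 1
Op 2: add_edge(B, D). Edges now: 2
Op 3: add_edge(A, B). Edges now: 3
Op 4: add_edge(C, D). Edges now: 4
Op 5: add_edge(C, B). Edges now: 5
Compute levels (Kahn BFS):
  sources (in-degree 0): A
  process A: level=0
    A->B: in-degree(B)=1, level(B)>=1
    A->C: in-degree(C)=0, level(C)=1, enqueue
  process C: level=1
    C->B: in-degree(B)=0, level(B)=2, enqueue
    C->D: in-degree(D)=1, level(D)>=2
  process B: level=2
    B->D: in-degree(D)=0, level(D)=3, enqueue
  process D: level=3
All levels: A:0, B:2, C:1, D:3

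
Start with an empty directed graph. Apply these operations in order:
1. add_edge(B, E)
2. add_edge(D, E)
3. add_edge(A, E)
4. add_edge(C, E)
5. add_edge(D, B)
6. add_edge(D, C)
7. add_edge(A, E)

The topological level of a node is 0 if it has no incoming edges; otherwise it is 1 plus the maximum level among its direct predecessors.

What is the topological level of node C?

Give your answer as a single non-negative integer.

Op 1: add_edge(B, E). Edges now: 1
Op 2: add_edge(D, E). Edges now: 2
Op 3: add_edge(A, E). Edges now: 3
Op 4: add_edge(C, E). Edges now: 4
Op 5: add_edge(D, B). Edges now: 5
Op 6: add_edge(D, C). Edges now: 6
Op 7: add_edge(A, E) (duplicate, no change). Edges now: 6
Compute levels (Kahn BFS):
  sources (in-degree 0): A, D
  process A: level=0
    A->E: in-degree(E)=3, level(E)>=1
  process D: level=0
    D->B: in-degree(B)=0, level(B)=1, enqueue
    D->C: in-degree(C)=0, level(C)=1, enqueue
    D->E: in-degree(E)=2, level(E)>=1
  process B: level=1
    B->E: in-degree(E)=1, level(E)>=2
  process C: level=1
    C->E: in-degree(E)=0, level(E)=2, enqueue
  process E: level=2
All levels: A:0, B:1, C:1, D:0, E:2
level(C) = 1

Answer: 1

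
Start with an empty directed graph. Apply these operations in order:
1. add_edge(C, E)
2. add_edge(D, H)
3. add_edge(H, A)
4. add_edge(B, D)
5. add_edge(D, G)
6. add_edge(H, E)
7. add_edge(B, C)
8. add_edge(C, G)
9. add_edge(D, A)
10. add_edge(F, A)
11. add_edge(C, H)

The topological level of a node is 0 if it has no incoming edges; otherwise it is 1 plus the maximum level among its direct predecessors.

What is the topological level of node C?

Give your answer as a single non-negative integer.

Answer: 1

Derivation:
Op 1: add_edge(C, E). Edges now: 1
Op 2: add_edge(D, H). Edges now: 2
Op 3: add_edge(H, A). Edges now: 3
Op 4: add_edge(B, D). Edges now: 4
Op 5: add_edge(D, G). Edges now: 5
Op 6: add_edge(H, E). Edges now: 6
Op 7: add_edge(B, C). Edges now: 7
Op 8: add_edge(C, G). Edges now: 8
Op 9: add_edge(D, A). Edges now: 9
Op 10: add_edge(F, A). Edges now: 10
Op 11: add_edge(C, H). Edges now: 11
Compute levels (Kahn BFS):
  sources (in-degree 0): B, F
  process B: level=0
    B->C: in-degree(C)=0, level(C)=1, enqueue
    B->D: in-degree(D)=0, level(D)=1, enqueue
  process F: level=0
    F->A: in-degree(A)=2, level(A)>=1
  process C: level=1
    C->E: in-degree(E)=1, level(E)>=2
    C->G: in-degree(G)=1, level(G)>=2
    C->H: in-degree(H)=1, level(H)>=2
  process D: level=1
    D->A: in-degree(A)=1, level(A)>=2
    D->G: in-degree(G)=0, level(G)=2, enqueue
    D->H: in-degree(H)=0, level(H)=2, enqueue
  process G: level=2
  process H: level=2
    H->A: in-degree(A)=0, level(A)=3, enqueue
    H->E: in-degree(E)=0, level(E)=3, enqueue
  process A: level=3
  process E: level=3
All levels: A:3, B:0, C:1, D:1, E:3, F:0, G:2, H:2
level(C) = 1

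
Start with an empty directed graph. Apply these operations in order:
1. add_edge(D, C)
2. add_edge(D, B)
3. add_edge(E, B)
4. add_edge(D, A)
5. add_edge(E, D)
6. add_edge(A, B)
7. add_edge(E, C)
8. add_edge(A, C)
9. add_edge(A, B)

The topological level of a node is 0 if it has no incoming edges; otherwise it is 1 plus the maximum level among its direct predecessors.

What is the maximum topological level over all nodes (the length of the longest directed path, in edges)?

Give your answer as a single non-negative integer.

Op 1: add_edge(D, C). Edges now: 1
Op 2: add_edge(D, B). Edges now: 2
Op 3: add_edge(E, B). Edges now: 3
Op 4: add_edge(D, A). Edges now: 4
Op 5: add_edge(E, D). Edges now: 5
Op 6: add_edge(A, B). Edges now: 6
Op 7: add_edge(E, C). Edges now: 7
Op 8: add_edge(A, C). Edges now: 8
Op 9: add_edge(A, B) (duplicate, no change). Edges now: 8
Compute levels (Kahn BFS):
  sources (in-degree 0): E
  process E: level=0
    E->B: in-degree(B)=2, level(B)>=1
    E->C: in-degree(C)=2, level(C)>=1
    E->D: in-degree(D)=0, level(D)=1, enqueue
  process D: level=1
    D->A: in-degree(A)=0, level(A)=2, enqueue
    D->B: in-degree(B)=1, level(B)>=2
    D->C: in-degree(C)=1, level(C)>=2
  process A: level=2
    A->B: in-degree(B)=0, level(B)=3, enqueue
    A->C: in-degree(C)=0, level(C)=3, enqueue
  process B: level=3
  process C: level=3
All levels: A:2, B:3, C:3, D:1, E:0
max level = 3

Answer: 3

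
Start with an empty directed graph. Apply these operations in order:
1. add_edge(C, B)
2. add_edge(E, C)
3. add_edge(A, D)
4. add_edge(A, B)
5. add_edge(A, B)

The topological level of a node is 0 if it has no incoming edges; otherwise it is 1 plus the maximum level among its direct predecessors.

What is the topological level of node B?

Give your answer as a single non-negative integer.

Answer: 2

Derivation:
Op 1: add_edge(C, B). Edges now: 1
Op 2: add_edge(E, C). Edges now: 2
Op 3: add_edge(A, D). Edges now: 3
Op 4: add_edge(A, B). Edges now: 4
Op 5: add_edge(A, B) (duplicate, no change). Edges now: 4
Compute levels (Kahn BFS):
  sources (in-degree 0): A, E
  process A: level=0
    A->B: in-degree(B)=1, level(B)>=1
    A->D: in-degree(D)=0, level(D)=1, enqueue
  process E: level=0
    E->C: in-degree(C)=0, level(C)=1, enqueue
  process D: level=1
  process C: level=1
    C->B: in-degree(B)=0, level(B)=2, enqueue
  process B: level=2
All levels: A:0, B:2, C:1, D:1, E:0
level(B) = 2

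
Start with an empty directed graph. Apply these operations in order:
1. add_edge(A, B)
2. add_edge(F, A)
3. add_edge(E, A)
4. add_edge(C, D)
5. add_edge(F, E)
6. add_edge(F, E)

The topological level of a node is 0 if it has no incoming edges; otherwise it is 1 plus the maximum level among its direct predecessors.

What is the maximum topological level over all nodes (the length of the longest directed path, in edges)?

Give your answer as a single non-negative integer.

Op 1: add_edge(A, B). Edges now: 1
Op 2: add_edge(F, A). Edges now: 2
Op 3: add_edge(E, A). Edges now: 3
Op 4: add_edge(C, D). Edges now: 4
Op 5: add_edge(F, E). Edges now: 5
Op 6: add_edge(F, E) (duplicate, no change). Edges now: 5
Compute levels (Kahn BFS):
  sources (in-degree 0): C, F
  process C: level=0
    C->D: in-degree(D)=0, level(D)=1, enqueue
  process F: level=0
    F->A: in-degree(A)=1, level(A)>=1
    F->E: in-degree(E)=0, level(E)=1, enqueue
  process D: level=1
  process E: level=1
    E->A: in-degree(A)=0, level(A)=2, enqueue
  process A: level=2
    A->B: in-degree(B)=0, level(B)=3, enqueue
  process B: level=3
All levels: A:2, B:3, C:0, D:1, E:1, F:0
max level = 3

Answer: 3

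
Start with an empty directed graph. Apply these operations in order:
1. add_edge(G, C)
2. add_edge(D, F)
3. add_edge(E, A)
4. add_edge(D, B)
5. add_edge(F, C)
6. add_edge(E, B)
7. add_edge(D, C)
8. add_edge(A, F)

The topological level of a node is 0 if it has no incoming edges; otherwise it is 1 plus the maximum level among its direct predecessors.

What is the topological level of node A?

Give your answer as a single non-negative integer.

Answer: 1

Derivation:
Op 1: add_edge(G, C). Edges now: 1
Op 2: add_edge(D, F). Edges now: 2
Op 3: add_edge(E, A). Edges now: 3
Op 4: add_edge(D, B). Edges now: 4
Op 5: add_edge(F, C). Edges now: 5
Op 6: add_edge(E, B). Edges now: 6
Op 7: add_edge(D, C). Edges now: 7
Op 8: add_edge(A, F). Edges now: 8
Compute levels (Kahn BFS):
  sources (in-degree 0): D, E, G
  process D: level=0
    D->B: in-degree(B)=1, level(B)>=1
    D->C: in-degree(C)=2, level(C)>=1
    D->F: in-degree(F)=1, level(F)>=1
  process E: level=0
    E->A: in-degree(A)=0, level(A)=1, enqueue
    E->B: in-degree(B)=0, level(B)=1, enqueue
  process G: level=0
    G->C: in-degree(C)=1, level(C)>=1
  process A: level=1
    A->F: in-degree(F)=0, level(F)=2, enqueue
  process B: level=1
  process F: level=2
    F->C: in-degree(C)=0, level(C)=3, enqueue
  process C: level=3
All levels: A:1, B:1, C:3, D:0, E:0, F:2, G:0
level(A) = 1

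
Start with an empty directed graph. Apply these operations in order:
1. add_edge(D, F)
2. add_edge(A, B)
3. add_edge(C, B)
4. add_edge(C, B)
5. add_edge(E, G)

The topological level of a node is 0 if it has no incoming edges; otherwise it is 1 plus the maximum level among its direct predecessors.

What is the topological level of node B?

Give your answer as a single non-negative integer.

Answer: 1

Derivation:
Op 1: add_edge(D, F). Edges now: 1
Op 2: add_edge(A, B). Edges now: 2
Op 3: add_edge(C, B). Edges now: 3
Op 4: add_edge(C, B) (duplicate, no change). Edges now: 3
Op 5: add_edge(E, G). Edges now: 4
Compute levels (Kahn BFS):
  sources (in-degree 0): A, C, D, E
  process A: level=0
    A->B: in-degree(B)=1, level(B)>=1
  process C: level=0
    C->B: in-degree(B)=0, level(B)=1, enqueue
  process D: level=0
    D->F: in-degree(F)=0, level(F)=1, enqueue
  process E: level=0
    E->G: in-degree(G)=0, level(G)=1, enqueue
  process B: level=1
  process F: level=1
  process G: level=1
All levels: A:0, B:1, C:0, D:0, E:0, F:1, G:1
level(B) = 1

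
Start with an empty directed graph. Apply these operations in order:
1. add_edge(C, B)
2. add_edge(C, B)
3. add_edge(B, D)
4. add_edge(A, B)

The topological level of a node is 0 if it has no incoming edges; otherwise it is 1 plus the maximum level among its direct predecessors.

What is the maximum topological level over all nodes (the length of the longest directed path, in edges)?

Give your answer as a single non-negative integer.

Answer: 2

Derivation:
Op 1: add_edge(C, B). Edges now: 1
Op 2: add_edge(C, B) (duplicate, no change). Edges now: 1
Op 3: add_edge(B, D). Edges now: 2
Op 4: add_edge(A, B). Edges now: 3
Compute levels (Kahn BFS):
  sources (in-degree 0): A, C
  process A: level=0
    A->B: in-degree(B)=1, level(B)>=1
  process C: level=0
    C->B: in-degree(B)=0, level(B)=1, enqueue
  process B: level=1
    B->D: in-degree(D)=0, level(D)=2, enqueue
  process D: level=2
All levels: A:0, B:1, C:0, D:2
max level = 2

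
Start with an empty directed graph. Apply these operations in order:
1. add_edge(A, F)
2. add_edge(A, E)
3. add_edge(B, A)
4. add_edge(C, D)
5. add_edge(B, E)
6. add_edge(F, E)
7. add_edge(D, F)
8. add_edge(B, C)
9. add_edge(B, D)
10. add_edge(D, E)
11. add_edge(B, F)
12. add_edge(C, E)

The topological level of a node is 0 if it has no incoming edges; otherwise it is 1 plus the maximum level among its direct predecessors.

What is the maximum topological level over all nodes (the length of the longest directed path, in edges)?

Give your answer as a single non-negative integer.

Answer: 4

Derivation:
Op 1: add_edge(A, F). Edges now: 1
Op 2: add_edge(A, E). Edges now: 2
Op 3: add_edge(B, A). Edges now: 3
Op 4: add_edge(C, D). Edges now: 4
Op 5: add_edge(B, E). Edges now: 5
Op 6: add_edge(F, E). Edges now: 6
Op 7: add_edge(D, F). Edges now: 7
Op 8: add_edge(B, C). Edges now: 8
Op 9: add_edge(B, D). Edges now: 9
Op 10: add_edge(D, E). Edges now: 10
Op 11: add_edge(B, F). Edges now: 11
Op 12: add_edge(C, E). Edges now: 12
Compute levels (Kahn BFS):
  sources (in-degree 0): B
  process B: level=0
    B->A: in-degree(A)=0, level(A)=1, enqueue
    B->C: in-degree(C)=0, level(C)=1, enqueue
    B->D: in-degree(D)=1, level(D)>=1
    B->E: in-degree(E)=4, level(E)>=1
    B->F: in-degree(F)=2, level(F)>=1
  process A: level=1
    A->E: in-degree(E)=3, level(E)>=2
    A->F: in-degree(F)=1, level(F)>=2
  process C: level=1
    C->D: in-degree(D)=0, level(D)=2, enqueue
    C->E: in-degree(E)=2, level(E)>=2
  process D: level=2
    D->E: in-degree(E)=1, level(E)>=3
    D->F: in-degree(F)=0, level(F)=3, enqueue
  process F: level=3
    F->E: in-degree(E)=0, level(E)=4, enqueue
  process E: level=4
All levels: A:1, B:0, C:1, D:2, E:4, F:3
max level = 4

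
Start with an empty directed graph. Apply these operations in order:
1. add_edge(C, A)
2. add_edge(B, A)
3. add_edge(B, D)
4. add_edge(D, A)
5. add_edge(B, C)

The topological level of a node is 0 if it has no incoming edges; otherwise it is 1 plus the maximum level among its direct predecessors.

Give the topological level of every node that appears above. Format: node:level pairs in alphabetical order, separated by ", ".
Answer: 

Answer: A:2, B:0, C:1, D:1

Derivation:
Op 1: add_edge(C, A). Edges now: 1
Op 2: add_edge(B, A). Edges now: 2
Op 3: add_edge(B, D). Edges now: 3
Op 4: add_edge(D, A). Edges now: 4
Op 5: add_edge(B, C). Edges now: 5
Compute levels (Kahn BFS):
  sources (in-degree 0): B
  process B: level=0
    B->A: in-degree(A)=2, level(A)>=1
    B->C: in-degree(C)=0, level(C)=1, enqueue
    B->D: in-degree(D)=0, level(D)=1, enqueue
  process C: level=1
    C->A: in-degree(A)=1, level(A)>=2
  process D: level=1
    D->A: in-degree(A)=0, level(A)=2, enqueue
  process A: level=2
All levels: A:2, B:0, C:1, D:1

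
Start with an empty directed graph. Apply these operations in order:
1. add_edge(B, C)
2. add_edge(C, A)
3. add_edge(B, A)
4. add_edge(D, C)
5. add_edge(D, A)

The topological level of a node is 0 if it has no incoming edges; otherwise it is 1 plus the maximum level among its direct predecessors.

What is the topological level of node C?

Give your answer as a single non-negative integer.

Answer: 1

Derivation:
Op 1: add_edge(B, C). Edges now: 1
Op 2: add_edge(C, A). Edges now: 2
Op 3: add_edge(B, A). Edges now: 3
Op 4: add_edge(D, C). Edges now: 4
Op 5: add_edge(D, A). Edges now: 5
Compute levels (Kahn BFS):
  sources (in-degree 0): B, D
  process B: level=0
    B->A: in-degree(A)=2, level(A)>=1
    B->C: in-degree(C)=1, level(C)>=1
  process D: level=0
    D->A: in-degree(A)=1, level(A)>=1
    D->C: in-degree(C)=0, level(C)=1, enqueue
  process C: level=1
    C->A: in-degree(A)=0, level(A)=2, enqueue
  process A: level=2
All levels: A:2, B:0, C:1, D:0
level(C) = 1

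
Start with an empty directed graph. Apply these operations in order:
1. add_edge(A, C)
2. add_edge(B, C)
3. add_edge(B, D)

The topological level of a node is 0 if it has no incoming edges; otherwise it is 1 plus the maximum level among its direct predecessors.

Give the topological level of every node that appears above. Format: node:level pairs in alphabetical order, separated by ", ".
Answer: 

Op 1: add_edge(A, C). Edges now: 1
Op 2: add_edge(B, C). Edges now: 2
Op 3: add_edge(B, D). Edges now: 3
Compute levels (Kahn BFS):
  sources (in-degree 0): A, B
  process A: level=0
    A->C: in-degree(C)=1, level(C)>=1
  process B: level=0
    B->C: in-degree(C)=0, level(C)=1, enqueue
    B->D: in-degree(D)=0, level(D)=1, enqueue
  process C: level=1
  process D: level=1
All levels: A:0, B:0, C:1, D:1

Answer: A:0, B:0, C:1, D:1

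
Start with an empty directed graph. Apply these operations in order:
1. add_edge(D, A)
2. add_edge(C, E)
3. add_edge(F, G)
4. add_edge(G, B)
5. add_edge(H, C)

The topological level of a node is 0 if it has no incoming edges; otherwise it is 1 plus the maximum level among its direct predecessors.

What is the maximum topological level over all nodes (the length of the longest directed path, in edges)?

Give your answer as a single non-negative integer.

Op 1: add_edge(D, A). Edges now: 1
Op 2: add_edge(C, E). Edges now: 2
Op 3: add_edge(F, G). Edges now: 3
Op 4: add_edge(G, B). Edges now: 4
Op 5: add_edge(H, C). Edges now: 5
Compute levels (Kahn BFS):
  sources (in-degree 0): D, F, H
  process D: level=0
    D->A: in-degree(A)=0, level(A)=1, enqueue
  process F: level=0
    F->G: in-degree(G)=0, level(G)=1, enqueue
  process H: level=0
    H->C: in-degree(C)=0, level(C)=1, enqueue
  process A: level=1
  process G: level=1
    G->B: in-degree(B)=0, level(B)=2, enqueue
  process C: level=1
    C->E: in-degree(E)=0, level(E)=2, enqueue
  process B: level=2
  process E: level=2
All levels: A:1, B:2, C:1, D:0, E:2, F:0, G:1, H:0
max level = 2

Answer: 2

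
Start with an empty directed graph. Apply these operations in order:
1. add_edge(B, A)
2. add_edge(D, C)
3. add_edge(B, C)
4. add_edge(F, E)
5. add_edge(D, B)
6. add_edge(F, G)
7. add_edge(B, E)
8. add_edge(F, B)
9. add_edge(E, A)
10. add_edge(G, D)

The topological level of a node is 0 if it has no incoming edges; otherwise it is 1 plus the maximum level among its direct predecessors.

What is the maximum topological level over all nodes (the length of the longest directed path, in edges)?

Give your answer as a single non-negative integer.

Answer: 5

Derivation:
Op 1: add_edge(B, A). Edges now: 1
Op 2: add_edge(D, C). Edges now: 2
Op 3: add_edge(B, C). Edges now: 3
Op 4: add_edge(F, E). Edges now: 4
Op 5: add_edge(D, B). Edges now: 5
Op 6: add_edge(F, G). Edges now: 6
Op 7: add_edge(B, E). Edges now: 7
Op 8: add_edge(F, B). Edges now: 8
Op 9: add_edge(E, A). Edges now: 9
Op 10: add_edge(G, D). Edges now: 10
Compute levels (Kahn BFS):
  sources (in-degree 0): F
  process F: level=0
    F->B: in-degree(B)=1, level(B)>=1
    F->E: in-degree(E)=1, level(E)>=1
    F->G: in-degree(G)=0, level(G)=1, enqueue
  process G: level=1
    G->D: in-degree(D)=0, level(D)=2, enqueue
  process D: level=2
    D->B: in-degree(B)=0, level(B)=3, enqueue
    D->C: in-degree(C)=1, level(C)>=3
  process B: level=3
    B->A: in-degree(A)=1, level(A)>=4
    B->C: in-degree(C)=0, level(C)=4, enqueue
    B->E: in-degree(E)=0, level(E)=4, enqueue
  process C: level=4
  process E: level=4
    E->A: in-degree(A)=0, level(A)=5, enqueue
  process A: level=5
All levels: A:5, B:3, C:4, D:2, E:4, F:0, G:1
max level = 5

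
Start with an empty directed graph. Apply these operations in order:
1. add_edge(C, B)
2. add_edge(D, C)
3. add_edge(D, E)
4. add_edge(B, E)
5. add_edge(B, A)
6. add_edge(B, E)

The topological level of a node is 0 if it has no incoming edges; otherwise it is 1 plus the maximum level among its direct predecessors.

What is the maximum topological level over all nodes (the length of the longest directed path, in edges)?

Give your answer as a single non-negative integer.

Op 1: add_edge(C, B). Edges now: 1
Op 2: add_edge(D, C). Edges now: 2
Op 3: add_edge(D, E). Edges now: 3
Op 4: add_edge(B, E). Edges now: 4
Op 5: add_edge(B, A). Edges now: 5
Op 6: add_edge(B, E) (duplicate, no change). Edges now: 5
Compute levels (Kahn BFS):
  sources (in-degree 0): D
  process D: level=0
    D->C: in-degree(C)=0, level(C)=1, enqueue
    D->E: in-degree(E)=1, level(E)>=1
  process C: level=1
    C->B: in-degree(B)=0, level(B)=2, enqueue
  process B: level=2
    B->A: in-degree(A)=0, level(A)=3, enqueue
    B->E: in-degree(E)=0, level(E)=3, enqueue
  process A: level=3
  process E: level=3
All levels: A:3, B:2, C:1, D:0, E:3
max level = 3

Answer: 3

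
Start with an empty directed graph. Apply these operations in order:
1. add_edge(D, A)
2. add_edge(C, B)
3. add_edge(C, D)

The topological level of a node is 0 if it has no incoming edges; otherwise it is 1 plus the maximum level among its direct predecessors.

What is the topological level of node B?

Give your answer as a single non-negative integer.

Answer: 1

Derivation:
Op 1: add_edge(D, A). Edges now: 1
Op 2: add_edge(C, B). Edges now: 2
Op 3: add_edge(C, D). Edges now: 3
Compute levels (Kahn BFS):
  sources (in-degree 0): C
  process C: level=0
    C->B: in-degree(B)=0, level(B)=1, enqueue
    C->D: in-degree(D)=0, level(D)=1, enqueue
  process B: level=1
  process D: level=1
    D->A: in-degree(A)=0, level(A)=2, enqueue
  process A: level=2
All levels: A:2, B:1, C:0, D:1
level(B) = 1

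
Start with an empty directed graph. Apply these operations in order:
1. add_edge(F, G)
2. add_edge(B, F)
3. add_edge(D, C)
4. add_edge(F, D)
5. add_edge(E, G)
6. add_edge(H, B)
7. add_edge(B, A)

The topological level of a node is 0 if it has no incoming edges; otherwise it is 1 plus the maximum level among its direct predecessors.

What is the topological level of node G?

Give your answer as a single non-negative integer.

Answer: 3

Derivation:
Op 1: add_edge(F, G). Edges now: 1
Op 2: add_edge(B, F). Edges now: 2
Op 3: add_edge(D, C). Edges now: 3
Op 4: add_edge(F, D). Edges now: 4
Op 5: add_edge(E, G). Edges now: 5
Op 6: add_edge(H, B). Edges now: 6
Op 7: add_edge(B, A). Edges now: 7
Compute levels (Kahn BFS):
  sources (in-degree 0): E, H
  process E: level=0
    E->G: in-degree(G)=1, level(G)>=1
  process H: level=0
    H->B: in-degree(B)=0, level(B)=1, enqueue
  process B: level=1
    B->A: in-degree(A)=0, level(A)=2, enqueue
    B->F: in-degree(F)=0, level(F)=2, enqueue
  process A: level=2
  process F: level=2
    F->D: in-degree(D)=0, level(D)=3, enqueue
    F->G: in-degree(G)=0, level(G)=3, enqueue
  process D: level=3
    D->C: in-degree(C)=0, level(C)=4, enqueue
  process G: level=3
  process C: level=4
All levels: A:2, B:1, C:4, D:3, E:0, F:2, G:3, H:0
level(G) = 3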